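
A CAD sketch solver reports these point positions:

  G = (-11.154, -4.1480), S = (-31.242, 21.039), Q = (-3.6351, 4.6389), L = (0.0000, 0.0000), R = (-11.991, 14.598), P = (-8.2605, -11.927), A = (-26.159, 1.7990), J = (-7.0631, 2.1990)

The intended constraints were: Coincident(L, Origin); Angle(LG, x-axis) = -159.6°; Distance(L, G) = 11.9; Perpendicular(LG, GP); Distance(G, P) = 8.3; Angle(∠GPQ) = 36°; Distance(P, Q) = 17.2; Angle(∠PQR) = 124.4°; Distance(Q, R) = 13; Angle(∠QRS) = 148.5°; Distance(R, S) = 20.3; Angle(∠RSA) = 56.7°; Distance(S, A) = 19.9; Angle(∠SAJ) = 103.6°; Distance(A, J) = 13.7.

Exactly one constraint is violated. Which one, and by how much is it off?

Distance(A, J) = 13.7 — off by 5.40.

L = (0.00, 0.00) ✓; LG at -159.6° ✓; |LG| = 11.90 ✓; ∠(LG, GP) = 90.00° ✓; |GP| = 8.300 ✓; ∠GPQ = 36.00° ✓; |PQ| = 17.20 ✓; ∠PQR = 124.4° ✓; |QR| = 13.00 ✓; ∠QRS = 148.5° ✓; |RS| = 20.30 ✓; ∠RSA = 56.70° ✓; |SA| = 19.90 ✓; ∠SAJ = 103.6° ✓; |AJ| = 19.10 ✗.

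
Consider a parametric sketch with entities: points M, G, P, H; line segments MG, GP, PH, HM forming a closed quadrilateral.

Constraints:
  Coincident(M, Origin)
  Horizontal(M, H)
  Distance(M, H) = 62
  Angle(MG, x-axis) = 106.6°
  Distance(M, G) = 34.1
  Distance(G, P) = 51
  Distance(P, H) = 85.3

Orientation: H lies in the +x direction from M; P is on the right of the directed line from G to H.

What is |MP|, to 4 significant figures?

27.44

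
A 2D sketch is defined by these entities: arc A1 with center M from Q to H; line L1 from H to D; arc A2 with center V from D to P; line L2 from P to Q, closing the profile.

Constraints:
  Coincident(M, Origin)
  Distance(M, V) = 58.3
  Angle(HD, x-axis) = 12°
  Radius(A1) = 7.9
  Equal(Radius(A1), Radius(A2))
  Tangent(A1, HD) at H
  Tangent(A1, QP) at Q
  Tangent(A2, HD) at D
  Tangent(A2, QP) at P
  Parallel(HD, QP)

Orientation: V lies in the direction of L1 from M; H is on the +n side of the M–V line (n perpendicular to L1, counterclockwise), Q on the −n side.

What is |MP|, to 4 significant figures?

58.83

The slot axis is L1's direction at 12.0°, so u = (cos 12.0°, sin 12.0°) = (0.9781, 0.2079) and n = (−sin 12.0°, cos 12.0°) = (-0.2079, 0.9781). M is at the origin and V lies 58.3 along u from M, so V = 58.3·u = (57.03, 12.12). Tangency of A1 to both parallel lines with radius 7.9 puts H and Q at M ± 7.9·n: H = (-1.643, 7.727), Q = (1.643, -7.727). Equal radii place D and P the same way about V: D = V + 7.9·n = (55.38, 19.85), P = V − 7.9·n = (58.67, 4.394). Then |MP| = |P − M| = 58.83.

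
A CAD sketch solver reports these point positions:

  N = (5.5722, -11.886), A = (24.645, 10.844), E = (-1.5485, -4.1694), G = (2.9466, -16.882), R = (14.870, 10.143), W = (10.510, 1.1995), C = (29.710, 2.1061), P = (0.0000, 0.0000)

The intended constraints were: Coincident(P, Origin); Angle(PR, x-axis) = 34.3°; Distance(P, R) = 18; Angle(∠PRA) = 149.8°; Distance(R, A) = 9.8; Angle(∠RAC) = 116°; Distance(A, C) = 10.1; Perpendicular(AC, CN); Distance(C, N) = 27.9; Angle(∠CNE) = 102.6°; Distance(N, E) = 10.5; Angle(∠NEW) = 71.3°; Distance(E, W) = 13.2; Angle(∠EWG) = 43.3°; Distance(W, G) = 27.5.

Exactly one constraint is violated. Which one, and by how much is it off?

Distance(W, G) = 27.5 — off by 7.90.

P = (0.00, 0.00) ✓; PR at 34.30° ✓; |PR| = 18.00 ✓; ∠PRA = 149.8° ✓; |RA| = 9.800 ✓; ∠RAC = 116.0° ✓; |AC| = 10.10 ✓; ∠(AC, CN) = 90.00° ✓; |CN| = 27.90 ✓; ∠CNE = 102.6° ✓; |NE| = 10.50 ✓; ∠NEW = 71.30° ✓; |EW| = 13.20 ✓; ∠EWG = 43.30° ✓; |WG| = 19.60 ✗.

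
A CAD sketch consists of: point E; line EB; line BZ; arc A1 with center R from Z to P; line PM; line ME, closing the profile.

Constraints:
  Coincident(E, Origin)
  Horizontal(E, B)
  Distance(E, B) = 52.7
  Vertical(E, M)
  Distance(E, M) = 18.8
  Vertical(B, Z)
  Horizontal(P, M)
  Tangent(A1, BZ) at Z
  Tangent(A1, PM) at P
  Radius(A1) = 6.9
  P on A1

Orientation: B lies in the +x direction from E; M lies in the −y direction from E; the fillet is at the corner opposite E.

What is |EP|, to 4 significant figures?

49.51

The virtual corner opposite E is at (52.70, -18.80). Tangency of A1 to BZ means the radius RZ is perpendicular to BZ and tangency of A1 to PM means the radius RP is perpendicular to PM, with radius 6.9, so the center R sits 6.9 in from both sides at R = (45.80, -11.90). That places the tangent points at Z = (52.70, -11.90) on BZ and P = (45.80, -18.80) on PM. Then |EP| = |P − E| = 49.51.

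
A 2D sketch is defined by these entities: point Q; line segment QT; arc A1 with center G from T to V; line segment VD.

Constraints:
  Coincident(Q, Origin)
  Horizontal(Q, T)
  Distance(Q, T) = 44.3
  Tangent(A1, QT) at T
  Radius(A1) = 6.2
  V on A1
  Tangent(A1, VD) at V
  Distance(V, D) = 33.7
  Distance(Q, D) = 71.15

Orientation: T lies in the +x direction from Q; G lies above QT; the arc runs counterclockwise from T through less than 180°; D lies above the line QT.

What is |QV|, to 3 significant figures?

50.3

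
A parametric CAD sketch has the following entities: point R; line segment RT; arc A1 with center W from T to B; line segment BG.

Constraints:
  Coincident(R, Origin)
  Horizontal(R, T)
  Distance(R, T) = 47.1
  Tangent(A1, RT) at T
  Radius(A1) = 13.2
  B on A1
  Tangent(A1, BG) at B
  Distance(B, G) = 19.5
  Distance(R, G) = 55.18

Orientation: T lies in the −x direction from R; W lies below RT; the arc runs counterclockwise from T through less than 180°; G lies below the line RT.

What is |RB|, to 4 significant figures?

60.55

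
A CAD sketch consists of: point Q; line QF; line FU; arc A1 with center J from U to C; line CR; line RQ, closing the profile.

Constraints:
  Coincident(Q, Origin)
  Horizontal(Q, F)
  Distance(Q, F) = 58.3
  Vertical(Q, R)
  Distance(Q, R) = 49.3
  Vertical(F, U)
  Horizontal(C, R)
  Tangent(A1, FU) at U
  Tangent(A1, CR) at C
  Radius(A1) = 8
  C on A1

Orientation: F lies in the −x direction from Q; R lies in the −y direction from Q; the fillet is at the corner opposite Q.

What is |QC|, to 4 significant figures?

70.43

Q is at the origin; QF is horizontal with |QF| = 58.3 and F on the −x side, so F = (-58.30, 0.000). Q and R share the same x with |QR| = 49.3 and R on the −y side, so R = (0.000, -49.30). The virtual corner opposite Q is at (-58.30, -49.30). A1 meets FU tangentially, so JU is at right angles to FU and the tangent condition forces JC to be normal to CR, with radius 8.0, so the center J sits 8.0 in from both sides at J = (-50.30, -41.30). That places the tangent points at U = (-58.30, -41.30) on FU and C = (-50.30, -49.30) on CR. Then |QC| = |C − Q| = 70.43.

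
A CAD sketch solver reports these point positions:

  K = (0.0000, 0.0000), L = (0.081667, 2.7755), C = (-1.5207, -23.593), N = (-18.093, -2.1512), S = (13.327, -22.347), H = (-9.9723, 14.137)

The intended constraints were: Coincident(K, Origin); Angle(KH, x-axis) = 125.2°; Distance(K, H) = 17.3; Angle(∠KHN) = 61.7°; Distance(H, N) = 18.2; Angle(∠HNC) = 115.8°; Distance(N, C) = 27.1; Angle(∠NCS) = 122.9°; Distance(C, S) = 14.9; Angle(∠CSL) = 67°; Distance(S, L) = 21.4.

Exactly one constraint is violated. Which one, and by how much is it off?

Distance(S, L) = 21.4 — off by 7.00.

K = (0.00, 0.00) ✓; KH at 125.2° ✓; |KH| = 17.30 ✓; ∠KHN = 61.70° ✓; |HN| = 18.20 ✓; ∠HNC = 115.8° ✓; |NC| = 27.10 ✓; ∠NCS = 122.9° ✓; |CS| = 14.90 ✓; ∠CSL = 67.00° ✓; |SL| = 28.40 ✗.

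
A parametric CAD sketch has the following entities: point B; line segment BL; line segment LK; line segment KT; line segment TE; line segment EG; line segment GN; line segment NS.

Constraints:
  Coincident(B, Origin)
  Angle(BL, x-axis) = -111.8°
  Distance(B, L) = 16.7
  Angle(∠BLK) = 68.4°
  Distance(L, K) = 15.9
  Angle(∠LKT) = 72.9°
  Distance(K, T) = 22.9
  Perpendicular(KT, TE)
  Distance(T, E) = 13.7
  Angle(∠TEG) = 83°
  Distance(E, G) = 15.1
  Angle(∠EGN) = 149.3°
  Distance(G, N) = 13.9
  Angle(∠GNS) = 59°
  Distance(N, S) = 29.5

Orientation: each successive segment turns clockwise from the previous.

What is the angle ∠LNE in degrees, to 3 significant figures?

35.1°

∠TEG = 83.0° gives EG at -157° from the x-axis; with |EG| = 15.1, G = (-5.03, -11.0). ∠EGN = 149.3° gives GN at 172° from the x-axis; with |GN| = 13.9, N = (-18.8, -9.02). Then cos ∠LNE = NL·NE / (|NL||NE|), giving 35.1°.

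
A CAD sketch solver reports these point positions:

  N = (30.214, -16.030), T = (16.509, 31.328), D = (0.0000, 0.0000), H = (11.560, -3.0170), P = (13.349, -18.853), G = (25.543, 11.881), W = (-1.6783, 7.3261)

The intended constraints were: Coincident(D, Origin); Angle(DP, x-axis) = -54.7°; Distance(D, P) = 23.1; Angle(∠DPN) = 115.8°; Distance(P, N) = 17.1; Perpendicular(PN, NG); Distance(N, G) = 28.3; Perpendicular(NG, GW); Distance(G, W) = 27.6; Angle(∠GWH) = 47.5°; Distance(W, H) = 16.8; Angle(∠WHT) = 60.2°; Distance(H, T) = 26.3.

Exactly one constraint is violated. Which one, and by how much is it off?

Distance(H, T) = 26.3 — off by 8.40.

D = (0.00, 0.00) ✓; DP at -54.70° ✓; |DP| = 23.10 ✓; ∠DPN = 115.8° ✓; |PN| = 17.10 ✓; ∠(PN, NG) = 90.00° ✓; |NG| = 28.30 ✓; ∠(NG, GW) = 90.00° ✓; |GW| = 27.60 ✓; ∠GWH = 47.50° ✓; |WH| = 16.80 ✓; ∠WHT = 60.20° ✓; |HT| = 34.70 ✗.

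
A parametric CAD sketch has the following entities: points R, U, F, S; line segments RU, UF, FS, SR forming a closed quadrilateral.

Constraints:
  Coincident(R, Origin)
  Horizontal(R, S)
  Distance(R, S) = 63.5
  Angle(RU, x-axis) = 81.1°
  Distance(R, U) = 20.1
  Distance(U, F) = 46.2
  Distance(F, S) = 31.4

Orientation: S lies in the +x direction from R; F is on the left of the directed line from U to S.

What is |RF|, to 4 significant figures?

55.96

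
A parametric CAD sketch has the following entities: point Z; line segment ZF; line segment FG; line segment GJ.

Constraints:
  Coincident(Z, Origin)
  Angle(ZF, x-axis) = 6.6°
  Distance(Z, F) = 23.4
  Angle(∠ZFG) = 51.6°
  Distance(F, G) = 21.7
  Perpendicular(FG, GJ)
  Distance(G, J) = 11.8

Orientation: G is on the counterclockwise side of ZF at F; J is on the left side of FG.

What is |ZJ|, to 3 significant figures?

9.70

Z is at the origin; ZF runs at 6.6° with length 23.4, so F = 23.4·(cos 6.6°, sin 6.6°) = (23.2, 2.69). ∠ZFG = 51.6°, so FG runs at 6.6° + (180° − 51.6°) = 135° from the x-axis; with |FG| = 21.7, G = F + 21.7·(cos 135°, sin 135°) = (7.90, 18.0). The perpendicularity gives GJ at right angles to FG; with |GJ| = 11.8 on the left of FG, J = G + 11.8·(-0.707, -0.707) = (-0.443, 9.69). Then |ZJ| = |J − Z| = 9.70.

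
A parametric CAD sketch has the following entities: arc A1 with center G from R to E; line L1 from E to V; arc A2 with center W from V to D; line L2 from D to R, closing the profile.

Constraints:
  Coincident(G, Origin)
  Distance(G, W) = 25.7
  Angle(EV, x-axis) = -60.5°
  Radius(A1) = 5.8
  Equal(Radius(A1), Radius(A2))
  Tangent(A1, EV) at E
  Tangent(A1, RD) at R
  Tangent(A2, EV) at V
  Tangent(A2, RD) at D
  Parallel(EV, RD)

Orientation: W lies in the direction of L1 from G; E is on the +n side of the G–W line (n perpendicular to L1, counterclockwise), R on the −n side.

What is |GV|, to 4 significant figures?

26.35

The slot axis is L1's direction at -60.5°, so u = (cos -60.5°, sin -60.5°) = (0.4924, -0.8704) and n = (−sin -60.5°, cos -60.5°) = (0.8704, 0.4924). G is at the origin and W lies 25.7 along u from G, so W = 25.7·u = (12.66, -22.37). Tangency of A1 to both parallel lines with radius 5.8 puts E and R at G ± 5.8·n: E = (5.048, 2.856), R = (-5.048, -2.856). Equal radii place V and D the same way about W: V = W + 5.8·n = (17.70, -19.51), D = W − 5.8·n = (7.607, -25.22). Then |GV| = |V − G| = 26.35.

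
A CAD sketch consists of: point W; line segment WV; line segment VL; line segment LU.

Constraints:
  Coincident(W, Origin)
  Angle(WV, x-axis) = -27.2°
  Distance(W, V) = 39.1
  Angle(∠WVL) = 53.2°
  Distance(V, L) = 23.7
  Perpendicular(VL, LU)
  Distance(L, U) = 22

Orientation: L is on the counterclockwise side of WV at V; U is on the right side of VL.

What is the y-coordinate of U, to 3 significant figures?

9.16

W is at the origin; WV runs at -27.2° with length 39.1, so V = 39.1·(cos -27.2°, sin -27.2°) = (34.8, -17.9). ∠WVL = 53.2°, so VL runs at -27.2° + (180° − 53.2°) = 99.6° from the x-axis; with |VL| = 23.7, L = V + 23.7·(cos 99.6°, sin 99.6°) = (30.8, 5.50). The perpendicularity gives LU at right angles to VL; with |LU| = 22.0 on the right of VL, U = L + 22.0·(0.986, 0.167) = (52.5, 9.16). So U.y = 9.16.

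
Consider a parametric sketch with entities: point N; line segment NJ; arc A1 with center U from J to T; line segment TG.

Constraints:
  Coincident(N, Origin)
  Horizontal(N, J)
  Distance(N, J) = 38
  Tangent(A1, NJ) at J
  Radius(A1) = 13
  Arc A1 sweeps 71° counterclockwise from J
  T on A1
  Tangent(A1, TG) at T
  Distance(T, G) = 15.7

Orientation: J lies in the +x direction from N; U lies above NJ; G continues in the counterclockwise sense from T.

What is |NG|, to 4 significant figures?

60.22

N is at the origin; N and J share the same y with |NJ| = 38.0 and J on the +x side, so J = (38.00, 0.000). The tangent condition forces UJ to be normal to NJ, so U = J + (0, 13) = (38.00, 13.00). On A1, J sits at bearing -90° from U; a 71° counterclockwise sweep puts T at bearing -19°, so T = U + 13.0·(cos -19°, sin -19°) = (50.29, 8.768). Tangency of A1 to TG means the radius UT is perpendicular to TG, so TG runs along (−sin -19°, cos -19°); with |TG| = 15.7, G = (55.40, 23.61). Then |NG| = |G − N| = 60.22.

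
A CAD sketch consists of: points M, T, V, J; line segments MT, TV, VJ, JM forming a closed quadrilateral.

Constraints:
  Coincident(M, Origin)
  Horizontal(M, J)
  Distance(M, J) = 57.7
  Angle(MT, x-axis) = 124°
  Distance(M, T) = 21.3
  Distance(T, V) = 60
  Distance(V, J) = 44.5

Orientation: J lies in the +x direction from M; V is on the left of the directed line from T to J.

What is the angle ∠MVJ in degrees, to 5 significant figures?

65.020°

Checks: |TV| = 60.00 ✓; |VJ| = 44.50 ✓.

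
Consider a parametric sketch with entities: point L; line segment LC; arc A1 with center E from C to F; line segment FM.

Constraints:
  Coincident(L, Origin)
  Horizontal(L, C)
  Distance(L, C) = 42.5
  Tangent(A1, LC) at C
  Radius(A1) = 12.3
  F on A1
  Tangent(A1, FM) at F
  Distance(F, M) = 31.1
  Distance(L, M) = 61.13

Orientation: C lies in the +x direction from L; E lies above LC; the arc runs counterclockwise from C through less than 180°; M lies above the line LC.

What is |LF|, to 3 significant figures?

56.4

Checks: |EF| = 12.30 ✓; ∠(EF, FM) = 90.00° ✓; |FM| = 31.10 ✓; |LM| = 61.13 ✓.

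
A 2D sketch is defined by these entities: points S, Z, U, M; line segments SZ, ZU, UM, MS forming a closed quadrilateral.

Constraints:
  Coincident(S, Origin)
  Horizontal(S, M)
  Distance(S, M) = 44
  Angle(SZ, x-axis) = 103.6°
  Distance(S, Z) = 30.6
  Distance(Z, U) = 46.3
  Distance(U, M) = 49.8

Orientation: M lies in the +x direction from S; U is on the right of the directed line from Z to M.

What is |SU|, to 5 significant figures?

16.649

Checks: |ZU| = 46.30 ✓; |UM| = 49.80 ✓.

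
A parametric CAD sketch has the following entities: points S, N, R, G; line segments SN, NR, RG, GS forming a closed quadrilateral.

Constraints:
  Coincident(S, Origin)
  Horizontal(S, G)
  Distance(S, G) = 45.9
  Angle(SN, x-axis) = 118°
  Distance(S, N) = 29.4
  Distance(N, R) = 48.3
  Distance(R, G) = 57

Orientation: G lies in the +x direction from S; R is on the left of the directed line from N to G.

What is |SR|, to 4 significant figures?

59.37

S is at the origin; SG is horizontal with |SG| = 45.9 and G in +x, so G = (45.9, 0). SN runs at 118.0° with |SN| = 29.4, so N = (-13.80, 25.96). R is determined by |NR| = 48.3 and |RG| = 57.0 together: it lies at the intersection of circle(N, 48.3) and circle(G, 57.0). With |NG| = 65.10, the foot of the radical line on NG is 25.51 from N and the perpendicular offset is √(48.3² − 25.51²) = 41.01. Taking the left-of-NG solution: R = (25.95, 53.39).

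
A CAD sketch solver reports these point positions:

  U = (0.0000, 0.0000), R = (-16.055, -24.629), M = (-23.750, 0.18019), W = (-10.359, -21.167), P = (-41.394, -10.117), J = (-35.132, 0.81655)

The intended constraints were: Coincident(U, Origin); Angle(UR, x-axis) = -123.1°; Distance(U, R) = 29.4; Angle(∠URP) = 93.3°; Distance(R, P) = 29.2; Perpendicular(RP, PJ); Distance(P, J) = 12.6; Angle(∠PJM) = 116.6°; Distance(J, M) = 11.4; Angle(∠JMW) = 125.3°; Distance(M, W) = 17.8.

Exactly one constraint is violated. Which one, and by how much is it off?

Distance(M, W) = 17.8 — off by 7.40.

U = (0.00, 0.00) ✓; UR at -123.1° ✓; |UR| = 29.40 ✓; ∠URP = 93.30° ✓; |RP| = 29.20 ✓; ∠(RP, PJ) = 90.00° ✓; |PJ| = 12.60 ✓; ∠PJM = 116.6° ✓; |JM| = 11.40 ✓; ∠JMW = 125.3° ✓; |MW| = 25.20 ✗.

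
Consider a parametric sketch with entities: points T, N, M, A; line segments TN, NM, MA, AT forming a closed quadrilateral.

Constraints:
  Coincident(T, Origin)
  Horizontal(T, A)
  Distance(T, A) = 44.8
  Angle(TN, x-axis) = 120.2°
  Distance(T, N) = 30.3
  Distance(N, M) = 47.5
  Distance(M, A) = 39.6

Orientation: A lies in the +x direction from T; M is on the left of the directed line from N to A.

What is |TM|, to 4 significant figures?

48.35

Checks: |NM| = 47.50 ✓; |MA| = 39.60 ✓.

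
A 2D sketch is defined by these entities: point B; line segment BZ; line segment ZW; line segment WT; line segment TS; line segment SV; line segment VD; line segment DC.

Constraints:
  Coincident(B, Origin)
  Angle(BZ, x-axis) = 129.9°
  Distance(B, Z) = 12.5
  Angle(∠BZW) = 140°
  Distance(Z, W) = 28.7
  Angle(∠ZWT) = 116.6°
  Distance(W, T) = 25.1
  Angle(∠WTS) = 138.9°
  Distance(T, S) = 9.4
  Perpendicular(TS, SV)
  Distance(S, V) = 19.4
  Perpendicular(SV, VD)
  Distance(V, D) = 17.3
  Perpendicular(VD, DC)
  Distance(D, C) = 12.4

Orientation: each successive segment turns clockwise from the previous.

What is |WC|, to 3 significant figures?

14.5

B is at the origin; BZ runs at 129.9° with length 12.5, so Z = (-8.02, 9.59). ∠BZW = 140.0° gives ZW at 89.9° from the x-axis; with |ZW| = 28.7, W = (-7.97, 38.3). ∠ZWT = 116.6° gives WT at 26.5° from the x-axis; with |WT| = 25.1, T = (14.5, 49.5). ∠WTS = 138.9° gives TS at -14.6° from the x-axis; with |TS| = 9.4, S = (23.6, 47.1). The perpendicularity gives SV at right angles to TS, so SV runs at -105°; with |SV| = 19.4, V = (18.7, 28.3). SV is perpendicular to VD, so VD runs at 165°; with |VD| = 17.3, D = (1.96, 32.7). VD is perpendicular to DC, so DC runs at 75.4°; with |DC| = 12.4, C = (5.09, 44.7). Then |WC| = |C − W| = 14.5.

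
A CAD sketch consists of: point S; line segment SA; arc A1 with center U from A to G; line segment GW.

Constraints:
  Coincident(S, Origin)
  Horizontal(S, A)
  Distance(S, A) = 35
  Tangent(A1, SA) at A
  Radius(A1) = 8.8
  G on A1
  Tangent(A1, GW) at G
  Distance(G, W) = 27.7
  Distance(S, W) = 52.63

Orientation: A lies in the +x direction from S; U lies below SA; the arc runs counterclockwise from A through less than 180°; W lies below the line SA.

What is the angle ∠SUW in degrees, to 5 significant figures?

107.27°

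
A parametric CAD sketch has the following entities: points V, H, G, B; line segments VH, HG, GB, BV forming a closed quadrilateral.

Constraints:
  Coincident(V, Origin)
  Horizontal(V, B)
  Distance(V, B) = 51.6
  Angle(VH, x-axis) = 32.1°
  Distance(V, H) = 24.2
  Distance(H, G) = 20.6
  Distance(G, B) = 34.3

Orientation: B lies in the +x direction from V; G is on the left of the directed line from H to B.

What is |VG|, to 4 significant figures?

44.16

V is at the origin; V and B share the same y with |VB| = 51.6 and B in +x, so B = (51.6, 0). VH runs at 32.1° with |VH| = 24.2, so H = (20.50, 12.86). G is determined by |HG| = 20.6 and |GB| = 34.3 together: it lies at the intersection of circle(H, 20.6) and circle(B, 34.3). With |HB| = 33.65, the foot of the radical line on HB is 5.652 from H and the perpendicular offset is √(20.6² − 5.652²) = 19.81. Taking the left-of-HB solution: G = (33.29, 29.01).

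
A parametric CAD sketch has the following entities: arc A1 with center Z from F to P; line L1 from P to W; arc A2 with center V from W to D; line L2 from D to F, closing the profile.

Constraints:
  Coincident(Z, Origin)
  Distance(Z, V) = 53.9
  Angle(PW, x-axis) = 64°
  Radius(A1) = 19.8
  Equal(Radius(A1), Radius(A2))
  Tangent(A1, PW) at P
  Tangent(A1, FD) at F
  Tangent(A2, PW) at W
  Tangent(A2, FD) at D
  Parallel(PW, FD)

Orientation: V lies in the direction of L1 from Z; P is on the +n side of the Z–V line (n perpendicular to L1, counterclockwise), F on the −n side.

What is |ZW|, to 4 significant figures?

57.42

Tangency of A1 to both parallel lines with radius 19.8 puts P and F at Z ± 19.8·n: P = (-17.80, 8.680), F = (17.80, -8.680). Equal radii place W and D the same way about V: W = V + 19.8·n = (5.832, 57.12), D = V − 19.8·n = (41.42, 39.77). Then |ZW| = |W − Z| = 57.42.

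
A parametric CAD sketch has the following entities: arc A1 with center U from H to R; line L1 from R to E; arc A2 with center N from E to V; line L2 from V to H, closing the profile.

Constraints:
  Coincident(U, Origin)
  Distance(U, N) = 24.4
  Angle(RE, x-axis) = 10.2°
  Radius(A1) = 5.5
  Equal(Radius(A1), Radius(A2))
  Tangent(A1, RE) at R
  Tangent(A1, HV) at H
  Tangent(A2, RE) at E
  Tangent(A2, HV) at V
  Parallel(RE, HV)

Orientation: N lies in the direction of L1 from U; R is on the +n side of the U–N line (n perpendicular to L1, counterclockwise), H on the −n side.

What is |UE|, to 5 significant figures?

25.012

Tangency of A1 to both parallel lines with radius 5.5 puts R and H at U ± 5.5·n: R = (-0.97397, 5.4131), H = (0.97397, -5.4131). Equal radii place E and V the same way about N: E = N + 5.5·n = (23.040, 9.7339), V = N − 5.5·n = (24.988, -1.0922). Then |UE| = |E − U| = 25.012.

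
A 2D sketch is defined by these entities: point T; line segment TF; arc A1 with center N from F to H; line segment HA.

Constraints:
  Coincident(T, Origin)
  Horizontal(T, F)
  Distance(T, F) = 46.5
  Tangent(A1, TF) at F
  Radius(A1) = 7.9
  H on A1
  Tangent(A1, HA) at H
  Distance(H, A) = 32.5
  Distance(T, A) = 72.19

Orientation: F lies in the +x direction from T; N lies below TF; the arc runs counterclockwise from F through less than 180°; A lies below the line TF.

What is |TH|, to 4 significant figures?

42.52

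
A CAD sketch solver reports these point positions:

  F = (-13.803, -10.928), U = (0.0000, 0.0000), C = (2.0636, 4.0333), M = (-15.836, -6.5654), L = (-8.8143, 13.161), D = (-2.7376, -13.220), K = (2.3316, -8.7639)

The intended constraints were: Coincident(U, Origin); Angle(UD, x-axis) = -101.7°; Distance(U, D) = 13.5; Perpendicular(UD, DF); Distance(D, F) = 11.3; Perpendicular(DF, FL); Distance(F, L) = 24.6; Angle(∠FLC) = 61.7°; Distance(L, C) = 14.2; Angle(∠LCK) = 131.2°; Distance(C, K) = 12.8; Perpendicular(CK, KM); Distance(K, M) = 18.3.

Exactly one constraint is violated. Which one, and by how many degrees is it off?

Perpendicular(CK, KM) — off by 8.10°.

U = (0.00, 0.00) ✓; UD at -101.7° ✓; |UD| = 13.50 ✓; ∠(UD, DF) = 90.00° ✓; |DF| = 11.30 ✓; ∠(DF, FL) = 90.00° ✓; |FL| = 24.60 ✓; ∠FLC = 61.70° ✓; |LC| = 14.20 ✓; ∠LCK = 131.2° ✓; |CK| = 12.80 ✓; ∠(CK, KM) = 98.10° ✗; |KM| = 18.30 ✓.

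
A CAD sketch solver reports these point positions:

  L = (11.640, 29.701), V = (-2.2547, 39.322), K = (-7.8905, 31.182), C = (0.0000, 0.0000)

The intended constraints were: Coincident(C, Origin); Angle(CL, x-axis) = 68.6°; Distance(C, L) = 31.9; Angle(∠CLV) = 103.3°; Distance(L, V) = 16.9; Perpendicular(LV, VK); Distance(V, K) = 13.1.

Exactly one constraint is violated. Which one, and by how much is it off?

Distance(V, K) = 13.1 — off by 3.20.

C = (0.00, 0.00) ✓; CL at 68.60° ✓; |CL| = 31.90 ✓; ∠CLV = 103.3° ✓; |LV| = 16.90 ✓; ∠(LV, VK) = 90.00° ✓; |VK| = 9.901 ✗.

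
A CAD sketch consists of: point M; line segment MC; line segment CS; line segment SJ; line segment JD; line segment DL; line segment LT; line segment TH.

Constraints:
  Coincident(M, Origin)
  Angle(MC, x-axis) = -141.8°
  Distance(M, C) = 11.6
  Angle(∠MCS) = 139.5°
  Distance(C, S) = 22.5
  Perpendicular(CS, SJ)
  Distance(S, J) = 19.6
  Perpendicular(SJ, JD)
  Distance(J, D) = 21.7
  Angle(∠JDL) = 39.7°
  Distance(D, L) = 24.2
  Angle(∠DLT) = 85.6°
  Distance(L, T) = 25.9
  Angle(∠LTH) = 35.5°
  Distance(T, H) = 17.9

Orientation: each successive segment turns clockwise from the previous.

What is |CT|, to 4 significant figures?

42.68

∠JDL = 39.7° gives DL at -142.6° from the x-axis; with |DL| = 24.2, L = (-28.35, -2.256). ∠DLT = 85.6° gives LT at 123.0° from the x-axis; with |LT| = 25.9, T = (-42.46, 19.47). Then |CT| = |T − C| = 42.68.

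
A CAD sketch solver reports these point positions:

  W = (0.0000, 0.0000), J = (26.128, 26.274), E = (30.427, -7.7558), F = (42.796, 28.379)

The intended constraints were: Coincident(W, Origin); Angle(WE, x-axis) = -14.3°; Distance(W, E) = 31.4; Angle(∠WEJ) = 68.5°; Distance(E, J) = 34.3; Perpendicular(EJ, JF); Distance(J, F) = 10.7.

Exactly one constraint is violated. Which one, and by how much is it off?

Distance(J, F) = 10.7 — off by 6.10.

W = (0.00, 0.00) ✓; WE at -14.30° ✓; |WE| = 31.40 ✓; ∠WEJ = 68.50° ✓; |EJ| = 34.30 ✓; ∠(EJ, JF) = 90.00° ✓; |JF| = 16.80 ✗.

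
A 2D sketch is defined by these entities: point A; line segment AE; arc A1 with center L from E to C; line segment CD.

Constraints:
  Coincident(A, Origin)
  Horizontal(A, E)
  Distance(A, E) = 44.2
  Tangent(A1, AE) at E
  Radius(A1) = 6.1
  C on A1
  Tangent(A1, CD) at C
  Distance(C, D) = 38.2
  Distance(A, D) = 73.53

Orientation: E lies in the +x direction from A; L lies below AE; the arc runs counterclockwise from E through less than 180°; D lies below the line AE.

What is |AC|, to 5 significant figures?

40.361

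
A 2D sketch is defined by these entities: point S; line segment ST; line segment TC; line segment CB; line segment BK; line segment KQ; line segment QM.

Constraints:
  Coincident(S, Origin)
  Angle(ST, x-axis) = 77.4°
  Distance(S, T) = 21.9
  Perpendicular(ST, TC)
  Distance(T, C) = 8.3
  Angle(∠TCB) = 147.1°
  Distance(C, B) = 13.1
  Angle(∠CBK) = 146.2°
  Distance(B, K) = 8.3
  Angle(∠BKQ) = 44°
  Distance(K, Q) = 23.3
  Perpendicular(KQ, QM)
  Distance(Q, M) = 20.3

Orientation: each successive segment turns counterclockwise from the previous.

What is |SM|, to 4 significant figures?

36.00

S is at the origin; ST runs at 77.4° with length 21.9, so T = (4.777, 21.37). ST ⟂ TC, so TC runs at 167.4°; with |TC| = 8.3, C = (-3.323, 23.18). ∠TCB = 147.1° gives CB at -159.7° from the x-axis; with |CB| = 13.1, B = (-15.61, 18.64). ∠CBK = 146.2° gives BK at -125.9° from the x-axis; with |BK| = 8.3, K = (-20.48, 11.91). ∠BKQ = 44.0° gives KQ at 10.10° from the x-axis; with |KQ| = 23.3, Q = (2.463, 16.00). KQ ⟂ QM, so QM runs at 100.1°; with |QM| = 20.3, M = (-1.097, 35.99). Then |SM| = |M − S| = 36.00.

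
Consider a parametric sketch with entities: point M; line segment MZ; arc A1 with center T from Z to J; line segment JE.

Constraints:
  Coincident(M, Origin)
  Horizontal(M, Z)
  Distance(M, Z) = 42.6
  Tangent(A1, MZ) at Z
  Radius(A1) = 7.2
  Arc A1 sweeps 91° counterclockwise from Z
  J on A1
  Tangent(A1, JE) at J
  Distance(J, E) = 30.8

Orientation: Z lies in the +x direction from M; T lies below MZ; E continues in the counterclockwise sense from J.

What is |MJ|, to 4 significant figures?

36.15

M is at the origin; MZ is horizontal with |MZ| = 42.6 and Z on the +x side, so Z = (42.60, 0.000). A1 meets MZ tangentially, so TZ is at right angles to MZ, so T = Z + (0, -7.2) = (42.60, -7.200). On A1, Z sits at bearing 90° from T; a 91° counterclockwise sweep puts J at bearing 181°, so J = T + 7.2·(cos 181°, sin 181°) = (35.40, -7.326). Then |MJ| = |J − M| = 36.15.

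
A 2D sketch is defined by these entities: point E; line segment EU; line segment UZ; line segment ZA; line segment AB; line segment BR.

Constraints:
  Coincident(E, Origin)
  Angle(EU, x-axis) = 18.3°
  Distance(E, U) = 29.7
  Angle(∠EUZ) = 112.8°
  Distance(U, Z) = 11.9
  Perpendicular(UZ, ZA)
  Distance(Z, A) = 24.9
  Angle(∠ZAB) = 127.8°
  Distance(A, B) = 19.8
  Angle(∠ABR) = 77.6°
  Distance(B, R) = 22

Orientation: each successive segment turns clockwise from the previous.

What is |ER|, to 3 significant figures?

10.4

E is at the origin; EU runs at 18.3° with length 29.7, so U = (28.2, 9.33). ∠EUZ = 112.8° gives UZ at -48.9° from the x-axis; with |UZ| = 11.9, Z = (36.0, 0.358). UZ is perpendicular to ZA, so ZA runs at -139°; with |ZA| = 24.9, A = (17.3, -16.0). ∠ZAB = 127.8° gives AB at 169° from the x-axis; with |AB| = 19.8, B = (-2.17, -12.2). ∠ABR = 77.6° gives BR at 66.5° from the x-axis; with |BR| = 22.0, R = (6.60, 7.98). Then |ER| = |R − E| = 10.4.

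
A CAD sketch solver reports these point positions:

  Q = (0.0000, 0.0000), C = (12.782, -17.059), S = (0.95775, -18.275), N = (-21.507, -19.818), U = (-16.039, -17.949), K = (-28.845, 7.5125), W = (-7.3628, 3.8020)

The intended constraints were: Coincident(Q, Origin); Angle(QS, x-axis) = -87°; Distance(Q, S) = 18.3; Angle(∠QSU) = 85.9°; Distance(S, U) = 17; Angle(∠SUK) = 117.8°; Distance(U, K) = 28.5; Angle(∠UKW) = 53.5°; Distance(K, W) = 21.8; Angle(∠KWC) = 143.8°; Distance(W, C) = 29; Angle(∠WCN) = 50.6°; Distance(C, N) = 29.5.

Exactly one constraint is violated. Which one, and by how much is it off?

Distance(C, N) = 29.5 — off by 4.90.

Q = (0.00, 0.00) ✓; QS at -87.00° ✓; |QS| = 18.30 ✓; ∠QSU = 85.90° ✓; |SU| = 17.00 ✓; ∠SUK = 117.8° ✓; |UK| = 28.50 ✓; ∠UKW = 53.50° ✓; |KW| = 21.80 ✓; ∠KWC = 143.8° ✓; |WC| = 29.00 ✓; ∠WCN = 50.60° ✓; |CN| = 34.40 ✗.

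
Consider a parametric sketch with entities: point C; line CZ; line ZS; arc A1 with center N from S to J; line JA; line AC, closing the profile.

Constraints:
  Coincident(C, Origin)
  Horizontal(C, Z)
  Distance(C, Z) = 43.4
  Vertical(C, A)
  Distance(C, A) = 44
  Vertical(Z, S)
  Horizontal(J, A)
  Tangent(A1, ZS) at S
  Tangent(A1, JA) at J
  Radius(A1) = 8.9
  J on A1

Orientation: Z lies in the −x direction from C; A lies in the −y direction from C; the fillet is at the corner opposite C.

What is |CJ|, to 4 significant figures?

55.91

The virtual corner opposite C is at (-43.40, -44.00). Since A1 is tangent to ZS there, NS ⟂ ZS and the tangent condition forces NJ to be normal to JA, with radius 8.9, so the center N sits 8.9 in from both sides at N = (-34.50, -35.10). That places the tangent points at S = (-43.40, -35.10) on ZS and J = (-34.50, -44.00) on JA. Then |CJ| = |J − C| = 55.91.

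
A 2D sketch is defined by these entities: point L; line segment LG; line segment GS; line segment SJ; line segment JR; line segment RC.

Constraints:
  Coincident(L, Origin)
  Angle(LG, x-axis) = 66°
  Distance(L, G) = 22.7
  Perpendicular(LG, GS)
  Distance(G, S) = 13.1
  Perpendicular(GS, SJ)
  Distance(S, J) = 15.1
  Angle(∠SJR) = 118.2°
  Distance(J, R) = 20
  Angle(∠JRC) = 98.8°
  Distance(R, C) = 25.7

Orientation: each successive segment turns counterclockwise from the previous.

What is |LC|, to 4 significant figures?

27.36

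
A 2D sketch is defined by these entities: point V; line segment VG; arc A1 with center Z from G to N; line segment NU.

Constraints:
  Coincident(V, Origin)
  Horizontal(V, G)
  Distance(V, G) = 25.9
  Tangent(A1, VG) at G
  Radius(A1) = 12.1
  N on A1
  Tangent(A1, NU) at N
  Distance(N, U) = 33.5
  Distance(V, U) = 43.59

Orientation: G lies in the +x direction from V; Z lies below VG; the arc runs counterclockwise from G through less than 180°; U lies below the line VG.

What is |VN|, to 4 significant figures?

17.15

Checks: |ZN| = 12.10 ✓; ∠(ZN, NU) = 90.00° ✓; |NU| = 33.50 ✓; |VU| = 43.59 ✓.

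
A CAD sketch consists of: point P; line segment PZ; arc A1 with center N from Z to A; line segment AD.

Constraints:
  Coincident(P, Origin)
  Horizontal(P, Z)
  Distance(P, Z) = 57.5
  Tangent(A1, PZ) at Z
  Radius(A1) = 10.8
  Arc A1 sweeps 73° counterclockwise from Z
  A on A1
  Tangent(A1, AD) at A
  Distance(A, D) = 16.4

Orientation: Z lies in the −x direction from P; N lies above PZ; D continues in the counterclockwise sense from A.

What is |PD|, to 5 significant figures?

48.373

P is at the origin; PZ is horizontal with |PZ| = 57.5 and Z on the −x side, so Z = (-57.500, 0.0000). The tangent condition forces NZ to be normal to PZ, so N = Z + (0, 10.8) = (-57.500, 10.800). On A1, Z sits at bearing -90° from N; a 73° counterclockwise sweep puts A at bearing -17°, so A = N + 10.8·(cos -17°, sin -17°) = (-47.172, 7.6424). A1 meets AD tangentially, so NA is at right angles to AD, so AD runs along (−sin -17°, cos -17°); with |AD| = 16.4, D = (-42.377, 23.326). Then |PD| = |D − P| = 48.373.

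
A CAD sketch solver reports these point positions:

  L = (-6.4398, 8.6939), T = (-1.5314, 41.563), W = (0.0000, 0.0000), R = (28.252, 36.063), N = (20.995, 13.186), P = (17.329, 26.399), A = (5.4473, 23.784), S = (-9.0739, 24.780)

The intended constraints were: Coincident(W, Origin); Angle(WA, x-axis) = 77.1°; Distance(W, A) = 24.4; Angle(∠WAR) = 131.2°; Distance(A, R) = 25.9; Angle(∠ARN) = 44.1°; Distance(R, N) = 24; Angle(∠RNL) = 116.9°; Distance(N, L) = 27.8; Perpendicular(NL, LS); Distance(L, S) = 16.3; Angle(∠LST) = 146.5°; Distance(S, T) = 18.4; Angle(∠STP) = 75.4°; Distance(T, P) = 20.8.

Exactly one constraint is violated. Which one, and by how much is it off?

Distance(T, P) = 20.8 — off by 3.40.

W = (0.00, 0.00) ✓; WA at 77.10° ✓; |WA| = 24.40 ✓; ∠WAR = 131.2° ✓; |AR| = 25.90 ✓; ∠ARN = 44.10° ✓; |RN| = 24.00 ✓; ∠RNL = 116.9° ✓; |NL| = 27.80 ✓; ∠(NL, LS) = 90.00° ✓; |LS| = 16.30 ✓; ∠LST = 146.5° ✓; |ST| = 18.40 ✓; ∠STP = 75.40° ✓; |TP| = 24.20 ✗.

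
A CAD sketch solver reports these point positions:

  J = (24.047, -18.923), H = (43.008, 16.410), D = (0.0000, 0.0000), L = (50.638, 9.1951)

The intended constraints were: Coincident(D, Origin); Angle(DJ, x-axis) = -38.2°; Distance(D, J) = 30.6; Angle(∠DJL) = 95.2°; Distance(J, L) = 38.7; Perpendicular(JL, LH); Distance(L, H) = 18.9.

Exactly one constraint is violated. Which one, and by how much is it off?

Distance(L, H) = 18.9 — off by 8.40.

D = (0.00, 0.00) ✓; DJ at -38.20° ✓; |DJ| = 30.60 ✓; ∠DJL = 95.20° ✓; |JL| = 38.70 ✓; ∠(JL, LH) = 90.00° ✓; |LH| = 10.50 ✗.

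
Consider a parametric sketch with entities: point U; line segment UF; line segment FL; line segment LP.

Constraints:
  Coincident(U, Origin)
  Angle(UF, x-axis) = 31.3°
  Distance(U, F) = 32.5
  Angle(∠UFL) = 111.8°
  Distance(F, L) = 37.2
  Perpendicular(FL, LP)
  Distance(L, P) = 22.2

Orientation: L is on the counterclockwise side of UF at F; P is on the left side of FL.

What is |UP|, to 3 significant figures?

49.9

∠UFL = 111.8°, so FL runs at 31.3° + (180° − 111.8°) = 99.5° from the x-axis; with |FL| = 37.2, L = F + 37.2·(cos 99.5°, sin 99.5°) = (21.6, 53.6). FL is perpendicular to LP; with |LP| = 22.2 on the left of FL, P = L + 22.2·(-0.986, -0.165) = (-0.265, 49.9). Then |UP| = |P − U| = 49.9.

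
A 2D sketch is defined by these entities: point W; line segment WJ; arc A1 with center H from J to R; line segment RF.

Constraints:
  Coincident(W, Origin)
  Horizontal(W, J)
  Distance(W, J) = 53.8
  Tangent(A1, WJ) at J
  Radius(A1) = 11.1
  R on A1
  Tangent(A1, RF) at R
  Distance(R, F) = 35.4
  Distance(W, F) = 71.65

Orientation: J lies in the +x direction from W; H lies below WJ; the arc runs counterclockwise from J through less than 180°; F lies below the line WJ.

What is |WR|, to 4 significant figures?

45.42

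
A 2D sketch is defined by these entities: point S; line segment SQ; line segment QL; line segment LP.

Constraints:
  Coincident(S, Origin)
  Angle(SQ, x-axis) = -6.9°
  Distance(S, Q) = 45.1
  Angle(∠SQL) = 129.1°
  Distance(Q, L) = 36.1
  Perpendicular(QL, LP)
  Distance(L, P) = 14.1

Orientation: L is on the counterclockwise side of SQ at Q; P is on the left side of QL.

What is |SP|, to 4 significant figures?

67.84

S is at the origin; SQ runs at -6.9° with length 45.1, so Q = 45.1·(cos -6.9°, sin -6.9°) = (44.77, -5.418). ∠SQL = 129.1°, so QL runs at -6.9° + (180° − 129.1°) = 44.00° from the x-axis; with |QL| = 36.1, L = Q + 36.1·(cos 44.00°, sin 44.00°) = (70.74, 19.66). QL ⟂ LP; with |LP| = 14.1 on the left of QL, P = L + 14.1·(-0.6947, 0.7193) = (60.95, 29.80). Then |SP| = |P − S| = 67.84.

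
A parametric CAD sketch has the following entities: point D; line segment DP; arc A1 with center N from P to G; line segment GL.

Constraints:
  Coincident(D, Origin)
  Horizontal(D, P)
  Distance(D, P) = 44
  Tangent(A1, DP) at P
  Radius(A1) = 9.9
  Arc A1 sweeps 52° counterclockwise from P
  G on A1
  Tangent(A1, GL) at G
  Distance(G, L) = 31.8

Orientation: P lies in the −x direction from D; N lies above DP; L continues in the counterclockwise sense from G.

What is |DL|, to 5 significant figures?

33.307

D is at the origin; DP is horizontal with |DP| = 44.0 and P on the −x side, so P = (-44.000, 0.0000). Tangency of A1 to DP means the radius NP is perpendicular to DP, so N = P + (0, 9.9) = (-44.000, 9.9000). On A1, P sits at bearing -90° from N; a 52° counterclockwise sweep puts G at bearing -38°, so G = N + 9.9·(cos -38°, sin -38°) = (-36.199, 3.8050). A1 meets GL tangentially, so NG is at right angles to GL, so GL runs along (−sin -38°, cos -38°); with |GL| = 31.8, L = (-16.621, 28.864). Then |DL| = |L − D| = 33.307.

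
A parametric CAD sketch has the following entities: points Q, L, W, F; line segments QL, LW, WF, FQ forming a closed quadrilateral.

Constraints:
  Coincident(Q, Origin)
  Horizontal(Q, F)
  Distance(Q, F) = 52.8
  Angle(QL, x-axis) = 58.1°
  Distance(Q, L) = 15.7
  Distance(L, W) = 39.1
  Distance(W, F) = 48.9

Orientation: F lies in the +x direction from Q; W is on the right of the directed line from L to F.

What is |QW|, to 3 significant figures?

28.0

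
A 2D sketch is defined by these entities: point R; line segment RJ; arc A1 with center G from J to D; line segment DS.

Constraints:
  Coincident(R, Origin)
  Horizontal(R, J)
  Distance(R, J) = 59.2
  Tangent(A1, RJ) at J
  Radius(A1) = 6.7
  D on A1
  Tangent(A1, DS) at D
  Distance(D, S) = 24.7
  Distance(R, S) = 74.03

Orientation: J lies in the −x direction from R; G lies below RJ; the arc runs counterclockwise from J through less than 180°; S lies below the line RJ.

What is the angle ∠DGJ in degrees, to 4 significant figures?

86.90°

R is at the origin; RJ is horizontal with |RJ| = 59.2 and J on the −x side, so J = (-59.20, 0.000). Since A1 is tangent to RJ there, GJ ⟂ RJ, so G = J + (0, -6.7) = (-59.20, -6.700). Since GD ⟂ DS (tangency), |GS| = √(6.7² + 24.7²) = 25.59 regardless of where D sits on A1. So S lies on both circle(R, 74.03) and circle(G, 25.59); the below-RJ intersection is S = (-67.23, -31.00). D is the foot of the tangent from S: D = (-65.89, -6.338).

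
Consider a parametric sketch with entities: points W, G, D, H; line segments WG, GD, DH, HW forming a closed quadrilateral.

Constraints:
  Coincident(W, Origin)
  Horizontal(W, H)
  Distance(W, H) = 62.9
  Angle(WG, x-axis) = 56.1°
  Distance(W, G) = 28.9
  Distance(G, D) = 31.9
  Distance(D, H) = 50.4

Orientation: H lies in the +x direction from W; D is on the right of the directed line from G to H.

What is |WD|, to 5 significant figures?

15.233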